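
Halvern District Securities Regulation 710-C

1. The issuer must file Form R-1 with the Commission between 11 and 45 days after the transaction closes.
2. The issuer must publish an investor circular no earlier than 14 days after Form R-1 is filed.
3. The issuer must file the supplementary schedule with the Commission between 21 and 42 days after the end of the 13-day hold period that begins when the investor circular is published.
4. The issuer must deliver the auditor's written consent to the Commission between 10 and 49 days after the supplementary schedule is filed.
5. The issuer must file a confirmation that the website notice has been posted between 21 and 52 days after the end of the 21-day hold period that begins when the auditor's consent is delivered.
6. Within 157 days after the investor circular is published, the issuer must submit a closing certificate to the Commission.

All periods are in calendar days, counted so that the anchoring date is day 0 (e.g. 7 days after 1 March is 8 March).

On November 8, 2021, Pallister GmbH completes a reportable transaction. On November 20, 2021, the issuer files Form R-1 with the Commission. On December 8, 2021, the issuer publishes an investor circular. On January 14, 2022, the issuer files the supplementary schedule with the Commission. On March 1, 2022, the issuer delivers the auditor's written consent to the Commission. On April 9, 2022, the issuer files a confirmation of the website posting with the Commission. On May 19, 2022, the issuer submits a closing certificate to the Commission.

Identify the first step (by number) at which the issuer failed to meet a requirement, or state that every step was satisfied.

Step 1 — 11 and 45 days from November 8, 2021 (when the transaction closes) are November 19, 2021 and December 23, 2021 respectively; done November 20, 2021 — within the window.
Step 2 — must wait 14 days from November 20, 2021 (when Form R-1 is filed), so not before December 4, 2021; done December 8, 2021, after the minimum wait.
Step 3 — 21 and 42 days from December 21, 2021 (end of the 13-day hold period, which began when the investor circular is published on December 8, 2021) are January 11, 2022 and February 1, 2022 respectively; done January 14, 2022, which is between those dates.
Step 4 — 10 and 49 days from January 14, 2022 (when the supplementary schedule is filed) are January 24, 2022 and March 4, 2022 respectively; done March 1, 2022 — within the window.
Step 5 — 21 and 52 days from March 22, 2022 (end of the 21-day hold period, which began when the auditor's consent is delivered on March 1, 2022) are April 12, 2022 and May 13, 2022 respectively; April 9, 2022 is 3 days too early.
The analysis stops there.

Step 5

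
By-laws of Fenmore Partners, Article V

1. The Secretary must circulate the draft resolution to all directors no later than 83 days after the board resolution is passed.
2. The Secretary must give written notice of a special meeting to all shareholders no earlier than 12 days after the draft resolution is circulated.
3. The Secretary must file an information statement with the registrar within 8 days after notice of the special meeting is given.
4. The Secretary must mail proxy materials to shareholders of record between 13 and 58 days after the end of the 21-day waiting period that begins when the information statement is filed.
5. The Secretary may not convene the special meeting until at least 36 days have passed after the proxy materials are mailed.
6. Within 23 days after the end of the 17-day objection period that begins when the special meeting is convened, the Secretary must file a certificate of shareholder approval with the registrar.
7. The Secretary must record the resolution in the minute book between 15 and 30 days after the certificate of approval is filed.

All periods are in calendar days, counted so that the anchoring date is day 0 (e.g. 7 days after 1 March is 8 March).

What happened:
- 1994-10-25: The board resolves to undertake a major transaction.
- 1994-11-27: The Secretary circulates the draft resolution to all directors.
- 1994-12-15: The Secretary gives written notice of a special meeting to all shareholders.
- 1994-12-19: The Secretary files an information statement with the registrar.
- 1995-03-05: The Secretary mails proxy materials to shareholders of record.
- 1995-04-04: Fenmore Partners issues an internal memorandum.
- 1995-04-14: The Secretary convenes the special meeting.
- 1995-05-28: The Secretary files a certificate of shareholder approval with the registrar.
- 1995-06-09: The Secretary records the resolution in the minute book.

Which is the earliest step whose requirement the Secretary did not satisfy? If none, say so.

Step 1: 83 days after 1994-10-25 (when the board resolution is passed) is 1995-01-16; done 1994-11-27 — timely.
Step 2: the earliest permitted date is 12 days after 1994-11-27 (when the draft resolution is circulated), i.e. 1994-12-09; done 1994-12-15 — permitted.
Step 3: 8 days after 1994-12-15 (when notice of the special meeting is given) is 1994-12-23; 1994-12-19 is within that limit.
Step 4: the window is 13–58 days after 1995-01-09 (end of the 21-day waiting period, which began when the information statement is filed on 1994-12-19), so 1995-01-22 through 1995-03-08; 1995-03-05 falls inside that range.
Step 5: the earliest permitted date is 36 days after 1995-03-05 (when the proxy materials are mailed), i.e. 1995-04-10; done 1995-04-14, after the minimum wait.
Step 6: 23 days after 1995-05-01 (end of the 17-day objection period, which began when the special meeting is convened on 1995-04-14) is 1995-05-24; done 1995-05-28 — 4 days late.
Later steps need not be reached.

Step 6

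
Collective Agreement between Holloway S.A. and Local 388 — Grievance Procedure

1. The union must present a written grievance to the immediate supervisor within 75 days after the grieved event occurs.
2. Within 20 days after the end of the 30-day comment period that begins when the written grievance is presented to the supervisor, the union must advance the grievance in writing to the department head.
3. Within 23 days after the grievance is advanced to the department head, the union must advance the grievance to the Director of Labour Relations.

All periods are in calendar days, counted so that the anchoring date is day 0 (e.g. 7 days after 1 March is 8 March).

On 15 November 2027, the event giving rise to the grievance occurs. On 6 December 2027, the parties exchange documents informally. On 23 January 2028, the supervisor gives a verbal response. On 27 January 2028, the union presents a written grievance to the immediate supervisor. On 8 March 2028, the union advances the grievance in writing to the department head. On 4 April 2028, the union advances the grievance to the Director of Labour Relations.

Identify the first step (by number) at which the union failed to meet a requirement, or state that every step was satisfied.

Step 3

(1) due by 15 November 2027 + 75 days = 29 January 2028; 27 January 2028 is within that limit.
(2) due by 26 February 2028 + 20 days = 17 March 2028; completed 8 March 2028, before the deadline.
(3) due by 8 March 2028 + 23 days = 31 March 2028; not done until 4 April 2028, 4 days after the deadline.
No need to go further; step 3 was not satisfied.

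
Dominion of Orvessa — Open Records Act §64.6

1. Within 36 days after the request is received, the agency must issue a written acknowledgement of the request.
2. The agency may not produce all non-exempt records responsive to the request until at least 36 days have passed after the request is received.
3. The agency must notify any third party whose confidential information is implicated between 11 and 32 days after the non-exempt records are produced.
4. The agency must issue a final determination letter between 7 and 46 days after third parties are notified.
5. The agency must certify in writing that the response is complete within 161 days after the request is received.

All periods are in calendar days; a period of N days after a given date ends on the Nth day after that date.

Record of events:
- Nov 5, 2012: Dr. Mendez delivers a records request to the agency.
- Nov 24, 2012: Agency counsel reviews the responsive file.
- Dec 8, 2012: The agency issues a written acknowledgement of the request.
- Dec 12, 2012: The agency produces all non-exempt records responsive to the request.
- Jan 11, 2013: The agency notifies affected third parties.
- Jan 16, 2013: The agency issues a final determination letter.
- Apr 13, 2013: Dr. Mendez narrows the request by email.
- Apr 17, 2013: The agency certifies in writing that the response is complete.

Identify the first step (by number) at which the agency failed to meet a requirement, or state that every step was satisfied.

Step 4

(1) due by Nov 5, 2012 + 36 days = Dec 11, 2012; done Dec 8, 2012 — timely.
(2) permitted from Nov 5, 2012 + 36 days = Dec 11, 2012 onward; done Dec 12, 2012 — permitted.
(3) the permitted window runs from Dec 12, 2012 + 11 = Dec 23, 2012 to Dec 12, 2012 + 32 = Jan 13, 2013; done Jan 11, 2013, which is between those dates.
(4) the permitted window runs from Jan 11, 2013 + 7 = Jan 18, 2013 to Jan 11, 2013 + 46 = Feb 26, 2013; Jan 16, 2013 is 2 days too early.
That is the first point of non-compliance.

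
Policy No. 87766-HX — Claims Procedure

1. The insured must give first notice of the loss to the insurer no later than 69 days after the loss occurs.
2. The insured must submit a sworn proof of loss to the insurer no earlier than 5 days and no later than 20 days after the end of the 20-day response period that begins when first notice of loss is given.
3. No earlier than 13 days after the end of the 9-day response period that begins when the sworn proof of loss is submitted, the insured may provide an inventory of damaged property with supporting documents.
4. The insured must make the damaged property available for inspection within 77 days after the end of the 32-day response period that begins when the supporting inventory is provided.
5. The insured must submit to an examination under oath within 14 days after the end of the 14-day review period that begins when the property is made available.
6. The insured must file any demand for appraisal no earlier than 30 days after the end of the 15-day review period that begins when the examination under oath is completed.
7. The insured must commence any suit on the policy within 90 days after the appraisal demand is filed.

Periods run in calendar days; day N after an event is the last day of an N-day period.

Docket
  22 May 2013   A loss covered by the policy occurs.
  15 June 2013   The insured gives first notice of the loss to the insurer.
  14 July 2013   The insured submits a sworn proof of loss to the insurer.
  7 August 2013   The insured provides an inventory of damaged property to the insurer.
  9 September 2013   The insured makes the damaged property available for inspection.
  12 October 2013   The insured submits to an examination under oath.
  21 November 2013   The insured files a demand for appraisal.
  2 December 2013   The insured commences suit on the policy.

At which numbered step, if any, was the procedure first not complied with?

Step 1 — counting 69 days from 22 May 2013 (when the loss occurs) gives a deadline of 30 July 2013; 15 June 2013 is within that limit.
Step 2 — 5 and 20 days from 5 July 2013 (end of the 20-day response period, which began when first notice of loss is given on 15 June 2013) are 10 July 2013 and 25 July 2013 respectively; 14 July 2013 falls inside that range.
Step 3 — must wait 13 days from 23 July 2013 (end of the 9-day response period, which began when the sworn proof of loss is submitted on 14 July 2013), so not before 5 August 2013; done 7 August 2013 — permitted.
Step 4 — counting 77 days from 8 September 2013 (end of the 32-day response period, which began when the supporting inventory is provided on 7 August 2013) gives a deadline of 24 November 2013; 9 September 2013 is within that limit.
Step 5 — counting 14 days from 23 September 2013 (end of the 14-day review period, which began when the property is made available on 9 September 2013) gives a deadline of 7 October 2013; done 12 October 2013 — 5 days late.

Step 5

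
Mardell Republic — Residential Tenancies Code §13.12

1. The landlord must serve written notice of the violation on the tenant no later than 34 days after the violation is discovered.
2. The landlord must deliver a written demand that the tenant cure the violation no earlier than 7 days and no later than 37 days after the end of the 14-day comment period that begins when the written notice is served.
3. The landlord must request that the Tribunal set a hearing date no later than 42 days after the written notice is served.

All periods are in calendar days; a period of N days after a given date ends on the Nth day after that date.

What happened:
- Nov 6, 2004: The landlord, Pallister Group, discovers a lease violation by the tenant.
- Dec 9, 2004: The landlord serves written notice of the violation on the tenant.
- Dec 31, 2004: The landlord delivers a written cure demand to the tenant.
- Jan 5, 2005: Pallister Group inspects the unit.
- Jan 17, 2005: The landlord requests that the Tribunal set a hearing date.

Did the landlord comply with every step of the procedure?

(1) due by Nov 6, 2004 + 34 days = Dec 10, 2004; done Dec 9, 2004 — timely.
(2) the permitted window runs from Dec 23, 2004 + 7 = Dec 30, 2004 to Dec 23, 2004 + 37 = Jan 29, 2005; Dec 31, 2004 falls inside that range.
(3) due by Dec 9, 2004 + 42 days = Jan 20, 2005; completed Jan 17, 2005, before the deadline.

Yes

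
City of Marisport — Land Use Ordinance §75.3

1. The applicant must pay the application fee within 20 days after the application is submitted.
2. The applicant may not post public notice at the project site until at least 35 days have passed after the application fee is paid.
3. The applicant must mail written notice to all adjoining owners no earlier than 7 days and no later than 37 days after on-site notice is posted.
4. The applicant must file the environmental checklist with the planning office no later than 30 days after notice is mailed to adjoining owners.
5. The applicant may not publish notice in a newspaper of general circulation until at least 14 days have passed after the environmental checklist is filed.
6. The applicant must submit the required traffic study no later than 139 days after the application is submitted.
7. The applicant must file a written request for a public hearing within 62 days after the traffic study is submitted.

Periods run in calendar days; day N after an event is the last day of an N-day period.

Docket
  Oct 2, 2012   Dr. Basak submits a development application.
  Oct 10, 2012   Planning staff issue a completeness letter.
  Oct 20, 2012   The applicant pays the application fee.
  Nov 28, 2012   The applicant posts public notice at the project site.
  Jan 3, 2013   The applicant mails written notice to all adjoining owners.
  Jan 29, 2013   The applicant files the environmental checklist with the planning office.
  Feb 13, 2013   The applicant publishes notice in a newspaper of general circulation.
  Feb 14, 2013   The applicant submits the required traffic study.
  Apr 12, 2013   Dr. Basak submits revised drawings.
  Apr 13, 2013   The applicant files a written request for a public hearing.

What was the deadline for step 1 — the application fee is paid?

Oct 22, 2012

Step 1 runs from Oct 2, 2012, when the application is submitted. 20 days after Oct 2, 2012 is Oct 22, 2012.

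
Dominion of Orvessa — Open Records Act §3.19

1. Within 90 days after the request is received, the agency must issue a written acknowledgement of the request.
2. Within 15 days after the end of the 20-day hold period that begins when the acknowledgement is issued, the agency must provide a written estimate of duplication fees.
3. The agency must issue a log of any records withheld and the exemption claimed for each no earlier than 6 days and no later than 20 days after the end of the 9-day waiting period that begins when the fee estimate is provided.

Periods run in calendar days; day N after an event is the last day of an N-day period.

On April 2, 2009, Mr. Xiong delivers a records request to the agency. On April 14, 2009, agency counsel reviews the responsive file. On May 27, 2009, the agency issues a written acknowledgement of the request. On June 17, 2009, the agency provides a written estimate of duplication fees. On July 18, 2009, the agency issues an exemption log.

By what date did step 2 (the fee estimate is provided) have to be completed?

The acknowledgement is issued on May 27, 2009; the 20-day hold period therefore ends June 16, 2009, and step 2 runs from that date. 15 days after June 16, 2009 is July 1, 2009.

July 1, 2009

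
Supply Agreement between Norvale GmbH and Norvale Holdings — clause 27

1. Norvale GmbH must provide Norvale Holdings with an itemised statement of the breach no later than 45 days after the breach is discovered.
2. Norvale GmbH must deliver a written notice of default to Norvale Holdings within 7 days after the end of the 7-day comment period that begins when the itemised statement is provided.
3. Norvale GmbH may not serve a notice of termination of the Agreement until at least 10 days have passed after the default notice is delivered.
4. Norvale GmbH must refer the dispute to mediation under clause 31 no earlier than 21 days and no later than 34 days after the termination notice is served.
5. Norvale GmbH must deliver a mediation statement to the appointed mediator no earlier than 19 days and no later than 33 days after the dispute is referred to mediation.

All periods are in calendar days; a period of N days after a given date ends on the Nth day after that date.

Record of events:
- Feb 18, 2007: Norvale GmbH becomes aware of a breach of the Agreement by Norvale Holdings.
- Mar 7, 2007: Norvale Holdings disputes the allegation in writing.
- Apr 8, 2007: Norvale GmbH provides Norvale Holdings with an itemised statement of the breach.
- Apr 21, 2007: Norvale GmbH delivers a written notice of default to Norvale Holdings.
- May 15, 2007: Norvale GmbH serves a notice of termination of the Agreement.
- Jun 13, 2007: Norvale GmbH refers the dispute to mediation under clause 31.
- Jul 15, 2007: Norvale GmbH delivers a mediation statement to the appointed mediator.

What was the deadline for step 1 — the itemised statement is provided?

Apr 4, 2007

Step 1 runs from Feb 18, 2007, when the breach is discovered. 45 days after Feb 18, 2007 is Apr 4, 2007.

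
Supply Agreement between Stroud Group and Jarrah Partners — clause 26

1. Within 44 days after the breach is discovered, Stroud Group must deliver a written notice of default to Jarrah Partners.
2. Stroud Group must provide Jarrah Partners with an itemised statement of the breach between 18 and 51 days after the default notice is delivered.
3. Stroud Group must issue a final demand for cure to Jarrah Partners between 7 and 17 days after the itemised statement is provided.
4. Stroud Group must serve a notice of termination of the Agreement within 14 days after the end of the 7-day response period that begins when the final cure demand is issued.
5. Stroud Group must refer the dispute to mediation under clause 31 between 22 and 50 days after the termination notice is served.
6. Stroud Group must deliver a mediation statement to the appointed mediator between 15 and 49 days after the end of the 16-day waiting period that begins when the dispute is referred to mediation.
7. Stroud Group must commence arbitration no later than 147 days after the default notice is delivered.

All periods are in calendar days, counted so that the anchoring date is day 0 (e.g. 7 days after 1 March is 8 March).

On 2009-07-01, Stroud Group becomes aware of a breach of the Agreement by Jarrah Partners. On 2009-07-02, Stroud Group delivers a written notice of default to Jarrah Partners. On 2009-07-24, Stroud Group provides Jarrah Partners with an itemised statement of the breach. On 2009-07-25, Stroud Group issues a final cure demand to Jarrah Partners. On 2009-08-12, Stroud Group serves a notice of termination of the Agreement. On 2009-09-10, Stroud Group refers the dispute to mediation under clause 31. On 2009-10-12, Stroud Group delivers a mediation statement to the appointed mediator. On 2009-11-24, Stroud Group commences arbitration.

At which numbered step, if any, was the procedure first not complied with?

Step 1: 44 days after 2009-07-01 (when the breach is discovered) is 2009-08-14; 2009-07-02 is within that limit.
Step 2: the window is 18–51 days after 2009-07-02 (when the default notice is delivered), so 2009-07-20 through 2009-08-22; done 2009-07-24 — within the window.
Step 3: the window is 7–17 days after 2009-07-24 (when the itemised statement is provided), so 2009-07-31 through 2009-08-10; 2009-07-25 is 6 days too early.
Later steps need not be reached.

Step 3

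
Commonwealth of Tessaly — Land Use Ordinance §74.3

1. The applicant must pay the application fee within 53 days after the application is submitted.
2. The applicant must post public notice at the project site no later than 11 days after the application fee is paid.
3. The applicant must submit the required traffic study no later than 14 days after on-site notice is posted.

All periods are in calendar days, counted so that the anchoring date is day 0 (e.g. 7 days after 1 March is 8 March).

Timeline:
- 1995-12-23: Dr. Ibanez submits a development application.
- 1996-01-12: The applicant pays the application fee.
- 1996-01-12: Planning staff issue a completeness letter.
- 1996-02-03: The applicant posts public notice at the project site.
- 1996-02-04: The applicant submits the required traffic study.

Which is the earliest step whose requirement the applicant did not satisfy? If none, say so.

Step 2

Step 1 — counting 53 days from 1995-12-23 (when the application is submitted) gives a deadline of 1996-02-14; completed 1996-01-12, before the deadline.
Step 2 — counting 11 days from 1996-01-12 (when the application fee is paid) gives a deadline of 1996-01-23; done 1996-02-03 — 11 days late.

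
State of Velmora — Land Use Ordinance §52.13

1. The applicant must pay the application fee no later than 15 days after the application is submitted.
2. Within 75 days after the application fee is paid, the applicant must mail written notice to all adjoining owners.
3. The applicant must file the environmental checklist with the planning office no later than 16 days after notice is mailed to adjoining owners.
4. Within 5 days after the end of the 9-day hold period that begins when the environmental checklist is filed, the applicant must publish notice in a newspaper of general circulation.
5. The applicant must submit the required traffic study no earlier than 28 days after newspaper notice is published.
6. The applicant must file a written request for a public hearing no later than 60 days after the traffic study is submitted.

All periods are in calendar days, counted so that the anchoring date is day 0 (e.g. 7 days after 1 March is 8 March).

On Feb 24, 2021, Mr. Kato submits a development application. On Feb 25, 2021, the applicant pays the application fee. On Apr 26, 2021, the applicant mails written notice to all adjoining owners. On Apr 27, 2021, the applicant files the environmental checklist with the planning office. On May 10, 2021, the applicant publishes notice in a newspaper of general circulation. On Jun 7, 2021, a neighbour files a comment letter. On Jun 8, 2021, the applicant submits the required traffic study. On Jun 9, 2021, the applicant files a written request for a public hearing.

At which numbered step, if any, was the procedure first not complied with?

None — every step was satisfied

Step 1: 15 days after Feb 24, 2021 (when the application is submitted) is Mar 11, 2021; done Feb 25, 2021 — timely.
Step 2: 75 days after Feb 25, 2021 (when the application fee is paid) is May 11, 2021; done Apr 26, 2021 — timely.
Step 3: 16 days after Apr 26, 2021 (when notice is mailed to adjoining owners) is May 12, 2021; Apr 27, 2021 is within that limit.
Step 4: 5 days after May 6, 2021 (end of the 9-day hold period, which began when the environmental checklist is filed on Apr 27, 2021) is May 11, 2021; done May 10, 2021 — timely.
Step 5: the earliest permitted date is 28 days after May 10, 2021 (when newspaper notice is published), i.e. Jun 7, 2021; Jun 8, 2021 is on or after that date.
Step 6: 60 days after Jun 8, 2021 (when the traffic study is submitted) is Aug 7, 2021; done Jun 9, 2021 — timely.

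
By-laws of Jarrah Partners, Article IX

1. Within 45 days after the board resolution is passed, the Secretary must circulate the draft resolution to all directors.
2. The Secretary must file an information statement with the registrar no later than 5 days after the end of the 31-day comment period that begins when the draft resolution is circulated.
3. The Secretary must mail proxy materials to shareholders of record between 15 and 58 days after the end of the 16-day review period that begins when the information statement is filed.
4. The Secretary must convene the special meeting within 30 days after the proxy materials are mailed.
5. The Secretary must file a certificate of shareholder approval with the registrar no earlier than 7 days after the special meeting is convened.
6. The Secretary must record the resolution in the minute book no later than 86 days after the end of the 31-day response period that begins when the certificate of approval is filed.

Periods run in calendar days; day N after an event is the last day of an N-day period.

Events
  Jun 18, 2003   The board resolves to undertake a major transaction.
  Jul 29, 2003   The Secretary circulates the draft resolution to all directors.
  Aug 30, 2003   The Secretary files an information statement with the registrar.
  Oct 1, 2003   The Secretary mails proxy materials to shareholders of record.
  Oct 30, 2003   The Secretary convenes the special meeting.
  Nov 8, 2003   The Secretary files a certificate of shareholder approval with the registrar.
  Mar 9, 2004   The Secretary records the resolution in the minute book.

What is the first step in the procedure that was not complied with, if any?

Step 1: 45 days after Jun 18, 2003 (when the board resolution is passed) is Aug 2, 2003; completed Jul 29, 2003, before the deadline.
Step 2: 5 days after Aug 29, 2003 (end of the 31-day comment period, which began when the draft resolution is circulated on Jul 29, 2003) is Sep 3, 2003; done Aug 30, 2003 — timely.
Step 3: the window is 15–58 days after Sep 15, 2003 (end of the 16-day review period, which began when the information statement is filed on Aug 30, 2003), so Sep 30, 2003 through Nov 12, 2003; Oct 1, 2003 falls inside that range.
Step 4: 30 days after Oct 1, 2003 (when the proxy materials are mailed) is Oct 31, 2003; completed Oct 30, 2003, before the deadline.
Step 5: the earliest permitted date is 7 days after Oct 30, 2003 (when the special meeting is convened), i.e. Nov 6, 2003; done Nov 8, 2003 — permitted.
Step 6: 86 days after Dec 9, 2003 (end of the 31-day response period, which began when the certificate of approval is filed on Nov 8, 2003) is Mar 4, 2004; Mar 9, 2004 misses that deadline by 5 days.

Step 6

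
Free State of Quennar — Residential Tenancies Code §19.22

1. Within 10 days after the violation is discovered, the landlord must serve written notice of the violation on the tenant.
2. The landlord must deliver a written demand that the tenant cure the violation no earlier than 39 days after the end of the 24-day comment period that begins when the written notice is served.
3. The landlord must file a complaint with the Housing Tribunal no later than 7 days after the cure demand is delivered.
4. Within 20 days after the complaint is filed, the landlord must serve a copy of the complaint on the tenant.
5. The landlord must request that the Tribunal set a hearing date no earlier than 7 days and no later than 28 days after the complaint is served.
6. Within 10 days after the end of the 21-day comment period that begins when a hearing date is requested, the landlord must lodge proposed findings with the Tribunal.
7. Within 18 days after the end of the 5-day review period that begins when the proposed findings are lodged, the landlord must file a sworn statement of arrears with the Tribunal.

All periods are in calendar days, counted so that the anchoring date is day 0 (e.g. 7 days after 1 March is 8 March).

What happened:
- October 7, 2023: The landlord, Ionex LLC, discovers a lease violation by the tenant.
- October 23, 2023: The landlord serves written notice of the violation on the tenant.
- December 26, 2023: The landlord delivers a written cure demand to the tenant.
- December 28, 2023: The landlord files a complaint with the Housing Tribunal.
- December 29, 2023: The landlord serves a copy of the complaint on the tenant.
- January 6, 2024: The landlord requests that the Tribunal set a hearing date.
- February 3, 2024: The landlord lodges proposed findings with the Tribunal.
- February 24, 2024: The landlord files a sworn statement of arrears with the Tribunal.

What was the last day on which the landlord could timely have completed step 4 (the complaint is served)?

January 17, 2024

Step 4 runs from December 28, 2023, when the complaint is filed. 20 days after December 28, 2023 is January 17, 2024.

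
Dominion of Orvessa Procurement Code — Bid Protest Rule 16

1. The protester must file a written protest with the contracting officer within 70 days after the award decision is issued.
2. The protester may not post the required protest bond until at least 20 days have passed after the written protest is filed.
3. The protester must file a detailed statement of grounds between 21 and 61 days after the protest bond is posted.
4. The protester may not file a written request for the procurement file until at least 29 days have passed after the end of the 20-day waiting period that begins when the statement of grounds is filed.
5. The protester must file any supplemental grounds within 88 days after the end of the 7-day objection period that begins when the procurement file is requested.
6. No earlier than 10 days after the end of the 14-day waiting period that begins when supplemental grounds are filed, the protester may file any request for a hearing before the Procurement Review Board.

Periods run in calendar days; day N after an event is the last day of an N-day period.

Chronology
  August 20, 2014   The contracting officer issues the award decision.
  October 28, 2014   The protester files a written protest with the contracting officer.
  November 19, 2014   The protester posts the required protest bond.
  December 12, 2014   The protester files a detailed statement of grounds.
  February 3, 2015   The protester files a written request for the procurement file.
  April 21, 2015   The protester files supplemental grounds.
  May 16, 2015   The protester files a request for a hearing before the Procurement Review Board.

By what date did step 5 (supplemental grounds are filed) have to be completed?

The procurement file is requested on February 3, 2015; the 7-day objection period therefore ends February 10, 2015, and step 5 runs from that date. 88 days after February 10, 2015 is May 9, 2015.

May 9, 2015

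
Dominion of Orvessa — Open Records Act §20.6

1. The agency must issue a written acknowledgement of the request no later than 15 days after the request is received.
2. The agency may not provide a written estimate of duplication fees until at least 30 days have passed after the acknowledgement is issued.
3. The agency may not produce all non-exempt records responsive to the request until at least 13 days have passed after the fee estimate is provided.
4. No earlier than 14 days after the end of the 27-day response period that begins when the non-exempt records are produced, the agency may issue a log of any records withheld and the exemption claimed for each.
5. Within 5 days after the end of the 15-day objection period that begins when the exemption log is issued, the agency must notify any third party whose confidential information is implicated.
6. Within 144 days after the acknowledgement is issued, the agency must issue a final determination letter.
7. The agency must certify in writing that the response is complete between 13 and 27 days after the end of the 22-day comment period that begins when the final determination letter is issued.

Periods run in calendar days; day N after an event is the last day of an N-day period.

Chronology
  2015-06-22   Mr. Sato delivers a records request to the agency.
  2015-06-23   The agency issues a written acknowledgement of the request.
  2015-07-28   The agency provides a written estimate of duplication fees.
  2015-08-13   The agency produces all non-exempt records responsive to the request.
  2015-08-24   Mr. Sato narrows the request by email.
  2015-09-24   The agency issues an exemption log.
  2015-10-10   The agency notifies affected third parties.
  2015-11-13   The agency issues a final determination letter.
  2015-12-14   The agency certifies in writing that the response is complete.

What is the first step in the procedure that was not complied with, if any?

Step 1 — counting 15 days from 2015-06-22 (when the request is received) gives a deadline of 2015-07-07; done 2015-06-23 — timely.
Step 2 — must wait 30 days from 2015-06-23 (when the acknowledgement is issued), so not before 2015-07-23; done 2015-07-28 — permitted.
Step 3 — must wait 13 days from 2015-07-28 (when the fee estimate is provided), so not before 2015-08-10; done 2015-08-13 — permitted.
Step 4 — must wait 14 days from 2015-09-09 (end of the 27-day response period, which began when the non-exempt records are produced on 2015-08-13), so not before 2015-09-23; 2015-09-24 is on or after that date.
Step 5 — counting 5 days from 2015-10-09 (end of the 15-day objection period, which began when the exemption log is issued on 2015-09-24) gives a deadline of 2015-10-14; done 2015-10-10 — timely.
Step 6 — counting 144 days from 2015-06-23 (when the acknowledgement is issued) gives a deadline of 2015-11-14; completed 2015-11-13, before the deadline.
Step 7 — 13 and 27 days from 2015-12-05 (end of the 22-day comment period, which began when the final determination letter is issued on 2015-11-13) are 2015-12-18 and 2016-01-01 respectively; 2015-12-14 is 4 days too early.

Step 7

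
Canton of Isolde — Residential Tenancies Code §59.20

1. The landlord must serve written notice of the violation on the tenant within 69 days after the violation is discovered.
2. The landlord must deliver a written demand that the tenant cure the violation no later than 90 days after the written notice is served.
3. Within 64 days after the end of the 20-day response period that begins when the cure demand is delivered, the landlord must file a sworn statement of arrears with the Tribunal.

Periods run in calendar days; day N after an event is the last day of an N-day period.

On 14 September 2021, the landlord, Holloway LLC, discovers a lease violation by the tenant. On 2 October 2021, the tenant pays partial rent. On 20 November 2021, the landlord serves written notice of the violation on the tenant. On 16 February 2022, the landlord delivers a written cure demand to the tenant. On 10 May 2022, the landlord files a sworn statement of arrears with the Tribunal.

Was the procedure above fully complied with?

Step 1 — counting 69 days from 14 September 2021 (when the violation is discovered) gives a deadline of 22 November 2021; completed 20 November 2021, before the deadline.
Step 2 — counting 90 days from 20 November 2021 (when the written notice is served) gives a deadline of 18 February 2022; done 16 February 2022 — timely.
Step 3 — counting 64 days from 8 March 2022 (end of the 20-day response period, which began when the cure demand is delivered on 16 February 2022) gives a deadline of 11 May 2022; done 10 May 2022 — timely.

Yes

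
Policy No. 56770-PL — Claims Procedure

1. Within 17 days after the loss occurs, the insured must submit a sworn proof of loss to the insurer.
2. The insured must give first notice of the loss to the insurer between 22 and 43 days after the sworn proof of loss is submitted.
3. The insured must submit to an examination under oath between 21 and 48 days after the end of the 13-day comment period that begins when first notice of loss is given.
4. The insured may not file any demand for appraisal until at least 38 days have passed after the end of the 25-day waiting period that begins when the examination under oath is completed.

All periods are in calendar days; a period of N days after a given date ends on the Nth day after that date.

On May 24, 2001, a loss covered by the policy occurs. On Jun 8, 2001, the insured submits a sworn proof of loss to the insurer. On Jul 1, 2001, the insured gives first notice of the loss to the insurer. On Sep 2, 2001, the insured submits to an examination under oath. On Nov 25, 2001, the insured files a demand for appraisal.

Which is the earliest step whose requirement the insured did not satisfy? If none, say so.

Step 3

Step 1 — counting 17 days from May 24, 2001 (when the loss occurs) gives a deadline of Jun 10, 2001; completed Jun 8, 2001, before the deadline.
Step 2 — 22 and 43 days from Jun 8, 2001 (when the sworn proof of loss is submitted) are Jun 30, 2001 and Jul 21, 2001 respectively; Jul 1, 2001 falls inside that range.
Step 3 — 21 and 48 days from Jul 14, 2001 (end of the 13-day comment period, which began when first notice of loss is given on Jul 1, 2001) are Aug 4, 2001 and Aug 31, 2001 respectively; Sep 2, 2001 is 2 days past the end of the window.
Later steps need not be reached.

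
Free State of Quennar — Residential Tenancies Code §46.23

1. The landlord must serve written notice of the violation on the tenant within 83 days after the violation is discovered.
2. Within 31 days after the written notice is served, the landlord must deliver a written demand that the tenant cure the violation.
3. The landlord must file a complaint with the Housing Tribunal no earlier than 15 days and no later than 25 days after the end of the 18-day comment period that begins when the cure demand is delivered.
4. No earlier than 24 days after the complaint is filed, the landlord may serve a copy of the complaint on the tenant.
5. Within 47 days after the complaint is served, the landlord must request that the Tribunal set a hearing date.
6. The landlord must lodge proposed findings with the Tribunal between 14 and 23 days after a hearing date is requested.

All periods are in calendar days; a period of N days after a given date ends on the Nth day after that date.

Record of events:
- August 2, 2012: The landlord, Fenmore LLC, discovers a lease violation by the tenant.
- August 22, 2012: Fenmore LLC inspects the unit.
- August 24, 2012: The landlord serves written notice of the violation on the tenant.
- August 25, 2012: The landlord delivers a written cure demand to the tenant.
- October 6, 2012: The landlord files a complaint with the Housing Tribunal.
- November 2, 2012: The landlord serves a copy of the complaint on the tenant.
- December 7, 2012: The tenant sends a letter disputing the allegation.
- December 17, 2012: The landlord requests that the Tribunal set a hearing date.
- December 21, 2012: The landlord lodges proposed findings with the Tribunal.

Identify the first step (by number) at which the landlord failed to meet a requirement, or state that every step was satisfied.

Step 6

Step 1 — counting 83 days from August 2, 2012 (when the violation is discovered) gives a deadline of October 24, 2012; August 24, 2012 is within that limit.
Step 2 — counting 31 days from August 24, 2012 (when the written notice is served) gives a deadline of September 24, 2012; done August 25, 2012 — timely.
Step 3 — 15 and 25 days from September 12, 2012 (end of the 18-day comment period, which began when the cure demand is delivered on August 25, 2012) are September 27, 2012 and October 7, 2012 respectively; done October 6, 2012 — within the window.
Step 4 — must wait 24 days from October 6, 2012 (when the complaint is filed), so not before October 30, 2012; done November 2, 2012 — permitted.
Step 5 — counting 47 days from November 2, 2012 (when the complaint is served) gives a deadline of December 19, 2012; done December 17, 2012 — timely.
Step 6 — 14 and 23 days from December 17, 2012 (when a hearing date is requested) are December 31, 2012 and January 9, 2013 respectively; December 21, 2012 is 10 days too early.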